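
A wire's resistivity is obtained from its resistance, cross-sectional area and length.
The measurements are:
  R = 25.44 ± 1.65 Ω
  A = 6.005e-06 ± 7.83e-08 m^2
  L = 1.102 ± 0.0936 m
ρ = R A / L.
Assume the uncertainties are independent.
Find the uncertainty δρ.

ρ is a product of powers, so relative uncertainties combine in quadrature:
  (1·δR/R)² = (1×0.0649)² = 0.00421;  (1·δA/A)² = (1×0.0130)² = 0.000170;  (-1·δL/L)² = (-1×0.0849)² = 0.00721
δρ/ρ = √(0.0116) = 0.108
ρ = 0.0001386 Ω·m, so δρ = 0.108 × 0.0001386 = 1.49e-05 Ω·m.

1.49e-05 Ω·m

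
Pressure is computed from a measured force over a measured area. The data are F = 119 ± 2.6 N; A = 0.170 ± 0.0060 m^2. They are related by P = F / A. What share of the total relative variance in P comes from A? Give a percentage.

72.3%

(δP/P)² = (1·δF/F)² + (-1·δA/A)²
  F term: (1×0.0218)² = 0.000477
  A term: (-1×0.0353)² = 0.00125
Total = 0.00172. Share from A = 0.00125/0.00172 = 0.723.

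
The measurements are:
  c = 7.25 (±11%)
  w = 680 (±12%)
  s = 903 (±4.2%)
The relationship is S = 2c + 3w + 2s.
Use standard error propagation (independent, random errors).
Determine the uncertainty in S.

256

Each term contributes (cᵢ δxᵢ)² to (δS)²:
  (2·δc)² = 2.54;  (3·δw)² = 59900;  (2·δs)² = 5750
δS = √(65700) = 256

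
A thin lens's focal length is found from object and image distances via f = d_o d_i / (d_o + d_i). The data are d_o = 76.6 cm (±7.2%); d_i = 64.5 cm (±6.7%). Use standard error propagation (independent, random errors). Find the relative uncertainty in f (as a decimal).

∂f/∂d_o = (d_i/(d_o+d_i))² = 0.209;  ∂f/∂d_i = (d_o/(d_o+d_i))² = 0.295
δf = √((∂f/∂d_o · δd_o)² + (∂f/∂d_i · δd_i)²) = √(1.33 + 1.62) = 1.72 cm
f = 35.0 cm, so δf/f = 1.72/35.0 = 0.0491.

0.0491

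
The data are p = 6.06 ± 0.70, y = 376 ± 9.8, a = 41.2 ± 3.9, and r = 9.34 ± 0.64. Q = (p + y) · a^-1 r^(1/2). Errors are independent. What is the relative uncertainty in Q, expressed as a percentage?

10.4%

Let u = p + y = 382. δu = √(δp² + δy²) = √(0.490 + 96.0) = 9.82, so δu/u = 0.0257.
Q is then a monomial in u, a, r:
δQ/Q = √((δu/u)² + (-1·δa/a)² + (½·δr/r)²) = √(0.000661 + 0.00896 + 0.00117) = 0.104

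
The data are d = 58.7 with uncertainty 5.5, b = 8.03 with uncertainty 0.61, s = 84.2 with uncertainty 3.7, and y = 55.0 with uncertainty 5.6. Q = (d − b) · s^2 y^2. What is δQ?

2.69e+08

Let u = d − b = 50.7. δu = √(δd² + δb²) = √(30.2 + 0.372) = 5.53, so δu/u = 0.109.
Q is then a monomial in u, s, y:
δQ/Q = √((δu/u)² + (2·δs/s)² + (2·δy/y)²) = √(0.0119 + 0.00772 + 0.0415) = 0.247
Q = 1.09e+09, so δQ = 0.247 × 1.09e+09 = 2.69e+08.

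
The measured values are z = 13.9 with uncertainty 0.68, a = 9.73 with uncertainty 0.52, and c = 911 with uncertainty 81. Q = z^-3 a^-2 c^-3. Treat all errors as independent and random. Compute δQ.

Since Q is a product/quotient, work with relative uncertainties:
  (-3·δz/z)² = (-3×0.0489)² = 0.0215;  (-2·δa/a)² = (-2×0.0534)² = 0.0114;  (-3·δc/c)² = (-3×0.0889)² = 0.0712
δQ/Q = √(0.104) = 0.323
Q = 5.2e-15, so δQ = 0.323 × 5.2e-15 = 1.68e-15.

1.68e-15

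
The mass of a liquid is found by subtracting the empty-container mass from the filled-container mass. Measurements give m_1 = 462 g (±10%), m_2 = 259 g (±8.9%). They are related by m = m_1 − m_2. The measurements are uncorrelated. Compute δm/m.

Sums and differences: (δm)² = Σ (cᵢ δxᵢ)².
  (δm_1)² = 2130;  (δm_2)² = 531
δm = √(2670) = 51.6 g
m = 203 g, so δm/m = 51.6/203 = 0.254.

0.254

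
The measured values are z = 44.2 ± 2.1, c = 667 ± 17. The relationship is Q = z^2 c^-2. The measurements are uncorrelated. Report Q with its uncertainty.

Each factor contributes (exponent × relative error)² to (δQ/Q)²:
  (2·δz/z)² = (2×0.0475)² = 0.00903;  (-2·δc/c)² = (-2×0.0255)² = 0.00260
δQ/Q = √(0.0116) = 0.108
Q = 0.00439, so δQ = 0.108 × 0.00439 = 0.000474.

0.00439 ± 0.000474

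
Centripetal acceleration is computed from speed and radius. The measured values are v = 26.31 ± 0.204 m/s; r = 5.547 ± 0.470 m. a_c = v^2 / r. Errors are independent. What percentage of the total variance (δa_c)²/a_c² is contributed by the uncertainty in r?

96.8%

(δa_c/a_c)² = (2·δv/v)² + (-1·δr/r)²
  v term: (2×0.00775)² = 0.000240
  r term: (-1×0.0847)² = 0.00718
Total = 0.00742. Share from r = 0.00718/0.00742 = 0.968.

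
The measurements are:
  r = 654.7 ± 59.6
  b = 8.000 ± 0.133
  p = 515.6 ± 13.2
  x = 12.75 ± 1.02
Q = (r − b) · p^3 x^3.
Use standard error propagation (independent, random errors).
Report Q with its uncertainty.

Let u = r − b = 646.7. δu = √(δr² + δb²) = √(3550 + 0.0177) = 59.6, so δu/u = 0.0922.
Q is then a monomial in u, p, x:
δQ/Q = √((δu/u)² + (3·δp/p)² + (3·δx/x)²) = √(0.00849 + 0.00590 + 0.0576) = 0.268
Q = 1.837e+14, so δQ = 0.268 × 1.837e+14 = 4.93e+13.

(1.837 ± 0.493) × 10^14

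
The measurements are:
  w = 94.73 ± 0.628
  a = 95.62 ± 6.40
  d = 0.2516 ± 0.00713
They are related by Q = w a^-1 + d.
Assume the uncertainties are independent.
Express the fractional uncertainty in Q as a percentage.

Let p = w·a^-1 = 0.9907. δp/p = √((1·δw/w)² + (-1·δa/a)²) = √(4.39e-05 + 0.00448) = 0.0673, so δp = 0.0666.
Q = p + d: δQ = √(δp² + δd²) = √(0.00444 + 5.08e-05) = 0.0670
Q = 1.242, so δQ/Q = 0.0670/1.242 = 0.0539.

5.39%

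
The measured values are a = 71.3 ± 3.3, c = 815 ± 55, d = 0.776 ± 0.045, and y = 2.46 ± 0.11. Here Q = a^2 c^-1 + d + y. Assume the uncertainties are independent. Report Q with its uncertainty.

9.47 ± 0.724

Let p = a^2·c^-1 = 6.24. δp/p = √((2·δa/a)² + (-1·δc/c)²) = √(0.00857 + 0.00455) = 0.115, so δp = 0.715.
Q = p + d + y: δQ = √(δp² + δd² + δy²) = √(0.511 + 0.00202 + 0.0121) = 0.724
Q = 9.47.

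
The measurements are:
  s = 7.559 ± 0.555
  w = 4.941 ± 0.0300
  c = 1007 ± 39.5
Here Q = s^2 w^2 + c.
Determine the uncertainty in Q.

209

Let p = s^2·w^2 = 1395. δp/p = √((2·δs/s)² + (2·δw/w)²) = √(0.0216 + 0.000147) = 0.147, so δp = 206.
Q = p + c: δQ = √(δp² + δc²) = √(42200 + 1560) = 209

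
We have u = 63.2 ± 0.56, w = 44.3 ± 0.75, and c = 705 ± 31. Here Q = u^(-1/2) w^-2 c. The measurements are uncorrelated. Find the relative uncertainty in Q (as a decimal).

0.0557

Products/powers → add relative errors in quadrature, weighted by exponent:
  (−½·δu/u)² = (-0.5×0.00886)² = 1.96e-05;  (-2·δw/w)² = (-2×0.0169)² = 0.00115;  (1·δc/c)² = (1×0.0440)² = 0.00193
δQ/Q = √(0.00310) = 0.0557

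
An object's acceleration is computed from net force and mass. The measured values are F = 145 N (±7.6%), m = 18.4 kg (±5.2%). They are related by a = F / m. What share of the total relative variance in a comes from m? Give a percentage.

(δa/a)² = (1·δF/F)² + (-1·δm/m)²
  F term: (1×0.0760)² = 0.00578
  m term: (-1×0.0520)² = 0.00270
Total = 0.00848. Share from m = 0.00270/0.00848 = 0.319.

31.9%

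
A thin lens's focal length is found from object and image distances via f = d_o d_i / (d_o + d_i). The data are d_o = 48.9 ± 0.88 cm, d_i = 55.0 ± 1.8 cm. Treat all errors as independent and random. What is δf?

∂f/∂d_o = (d_i/(d_o+d_i))² = 0.280;  ∂f/∂d_i = (d_o/(d_o+d_i))² = 0.222
δf = √((∂f/∂d_o · δd_o)² + (∂f/∂d_i · δd_i)²) = √(0.0608 + 0.159) = 0.469 cm

0.469 cm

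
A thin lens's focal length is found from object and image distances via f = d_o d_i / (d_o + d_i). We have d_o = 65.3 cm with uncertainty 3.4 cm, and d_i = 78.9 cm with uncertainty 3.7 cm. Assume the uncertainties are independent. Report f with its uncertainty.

∂f/∂d_o = (d_i/(d_o+d_i))² = 0.299;  ∂f/∂d_i = (d_o/(d_o+d_i))² = 0.205
δf = √((∂f/∂d_o · δd_o)² + (∂f/∂d_i · δd_i)²) = √(1.04 + 0.576) = 1.27 cm
f = 35.7 cm.

35.7 ± 1.27 cm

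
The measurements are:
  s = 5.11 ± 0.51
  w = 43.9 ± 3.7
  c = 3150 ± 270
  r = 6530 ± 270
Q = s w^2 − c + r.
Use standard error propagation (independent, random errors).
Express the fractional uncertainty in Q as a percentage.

14.9%

Let p = s·w^2 = 9850. δp/p = √((1·δs/s)² + (2·δw/w)²) = √(0.00996 + 0.0284) = 0.196, so δp = 1930.
Q = p − c + r: δQ = √(δp² + δc² + δr²) = √(3.72e+06 + 72900 + 72900) = 1970
Q = 13200, so δQ/Q = 1970/13200 = 0.149.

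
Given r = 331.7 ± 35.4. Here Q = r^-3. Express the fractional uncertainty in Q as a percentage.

Q is a product of powers, so relative uncertainties combine in quadrature:
  (-3·δr/r)² = (-3×0.107)² = 0.103
δQ/Q = √(0.103) = 0.320

32.0%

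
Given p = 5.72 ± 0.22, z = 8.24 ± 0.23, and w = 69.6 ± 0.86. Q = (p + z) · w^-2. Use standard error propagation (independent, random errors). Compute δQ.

Let u = p + z = 14.0. δu = √(δp² + δz²) = √(0.0484 + 0.0529) = 0.318, so δu/u = 0.0228.
Q is then a monomial in u, w:
δQ/Q = √((δu/u)² + (-2·δw/w)²) = √(0.000520 + 0.000611) = 0.0336
Q = 0.00288, so δQ = 0.0336 × 0.00288 = 9.69e-05.

9.69e-05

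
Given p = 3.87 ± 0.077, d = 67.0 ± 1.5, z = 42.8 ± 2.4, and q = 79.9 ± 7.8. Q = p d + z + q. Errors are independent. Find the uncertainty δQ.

11.3

Let w = p·d = 259. δw/w = √((1·δp/p)² + (1·δd/d)²) = √(0.000396 + 0.000501) = 0.0300, so δw = 7.77.
Q = w + z + q: δQ = √(δw² + δz² + δq²) = √(60.3 + 5.76 + 60.8) = 11.3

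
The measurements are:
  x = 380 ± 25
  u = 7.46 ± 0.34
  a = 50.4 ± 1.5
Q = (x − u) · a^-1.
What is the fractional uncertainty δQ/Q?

0.0734

Let w = x − u = 373. δw = √(δx² + δu²) = √(625 + 0.116) = 25.0, so δw/w = 0.0671.
Q is then a monomial in w, a:
δQ/Q = √((δw/w)² + (-1·δa/a)²) = √(0.00450 + 0.000886) = 0.0734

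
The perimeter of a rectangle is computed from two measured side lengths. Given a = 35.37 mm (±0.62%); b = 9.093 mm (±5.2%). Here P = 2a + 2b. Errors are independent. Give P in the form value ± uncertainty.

Absolute uncertainties add in quadrature for a linear combination:
  (2·δa)² = 0.192;  (2·δb)² = 0.894
δP = √(1.09) = 1.04 mm
P = 88.93 mm.

88.93 ± 1.04 mm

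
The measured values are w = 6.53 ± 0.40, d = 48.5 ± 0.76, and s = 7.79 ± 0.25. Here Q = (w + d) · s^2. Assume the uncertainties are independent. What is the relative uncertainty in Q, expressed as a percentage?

Let u = w + d = 55.0. δu = √(δw² + δd²) = √(0.160 + 0.578) = 0.859, so δu/u = 0.0156.
Q is then a monomial in u, s:
δQ/Q = √((δu/u)² + (2·δs/s)²) = √(0.000244 + 0.00412) = 0.0661

6.61%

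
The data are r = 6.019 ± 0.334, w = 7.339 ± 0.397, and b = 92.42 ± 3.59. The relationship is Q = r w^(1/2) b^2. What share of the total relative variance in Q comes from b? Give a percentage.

61.3%

(δQ/Q)² = (1·δr/r)² + (½·δw/w)² + (2·δb/b)²
  r term: (1×0.0555)² = 0.00308
  w term: (0.5×0.0541)² = 0.000732
  b term: (2×0.0388)² = 0.00604
Total = 0.00985. Share from b = 0.00604/0.00985 = 0.613.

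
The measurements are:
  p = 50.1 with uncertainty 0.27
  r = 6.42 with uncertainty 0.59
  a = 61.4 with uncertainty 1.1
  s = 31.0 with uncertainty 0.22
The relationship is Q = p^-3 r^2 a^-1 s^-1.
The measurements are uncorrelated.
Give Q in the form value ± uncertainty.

Products/powers → add relative errors in quadrature, weighted by exponent:
  (-3·δp/p)² = (-3×0.00539)² = 0.000261;  (2·δr/r)² = (2×0.0919)² = 0.0338;  (-1·δa/a)² = (-1×0.0179)² = 0.000321;  (-1·δs/s)² = (-1×0.00710)² = 5.04e-05
δQ/Q = √(0.0344) = 0.186
Q = 1.72e-07, so δQ = 0.186 × 1.72e-07 = 3.19e-08.

(1.72 ± 0.319) × 10^-7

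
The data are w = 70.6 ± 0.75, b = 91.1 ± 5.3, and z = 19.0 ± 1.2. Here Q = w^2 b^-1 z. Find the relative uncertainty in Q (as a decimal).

Since Q is a product/quotient, work with relative uncertainties:
  (2·δw/w)² = (2×0.0106)² = 0.000451;  (-1·δb/b)² = (-1×0.0582)² = 0.00338;  (1·δz/z)² = (1×0.0632)² = 0.00399
δQ/Q = √(0.00782) = 0.0885

0.0885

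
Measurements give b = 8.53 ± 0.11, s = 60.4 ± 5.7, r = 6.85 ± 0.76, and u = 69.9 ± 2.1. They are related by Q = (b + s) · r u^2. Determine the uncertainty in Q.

3.48e+05

Let w = b + s = 68.9. δw = √(δb² + δs²) = √(0.0121 + 32.5) = 5.70, so δw/w = 0.0827.
Q is then a monomial in w, r, u:
δQ/Q = √((δw/w)² + (1·δr/r)² + (2·δu/u)²) = √(0.00684 + 0.0123 + 0.00361) = 0.151
Q = 2.31e+06, so δQ = 0.151 × 2.31e+06 = 3.48e+05.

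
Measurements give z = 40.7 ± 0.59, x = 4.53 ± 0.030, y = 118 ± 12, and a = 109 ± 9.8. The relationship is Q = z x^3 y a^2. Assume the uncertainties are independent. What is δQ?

1.1e+09

Each factor contributes (exponent × relative error)² to (δQ/Q)²:
  (1·δz/z)² = (1×0.0145)² = 0.000210;  (3·δx/x)² = (3×0.00662)² = 0.000395;  (1·δy/y)² = (1×0.102)² = 0.0103;  (2·δa/a)² = (2×0.0899)² = 0.0323
δQ/Q = √(0.0433) = 0.208
Q = 5.3e+09, so δQ = 0.208 × 5.3e+09 = 1.1e+09.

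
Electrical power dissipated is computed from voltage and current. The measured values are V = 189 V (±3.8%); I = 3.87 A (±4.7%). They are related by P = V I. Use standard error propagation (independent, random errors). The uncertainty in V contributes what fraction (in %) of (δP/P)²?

39.5%

(δP/P)² = (1·δV/V)² + (1·δI/I)²
  V term: (1×0.0380)² = 0.00144
  I term: (1×0.0470)² = 0.00221
Total = 0.00365. Share from V = 0.00144/0.00365 = 0.395.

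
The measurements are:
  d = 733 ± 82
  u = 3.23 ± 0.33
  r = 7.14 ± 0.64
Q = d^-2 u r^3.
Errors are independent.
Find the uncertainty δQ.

Q is a product of powers, so relative uncertainties combine in quadrature:
  (-2·δd/d)² = (-2×0.112)² = 0.0501;  (1·δu/u)² = (1×0.102)² = 0.0104;  (3·δr/r)² = (3×0.0896)² = 0.0723
δQ/Q = √(0.133) = 0.364
Q = 0.00219, so δQ = 0.364 × 0.00219 = 0.000797.

0.000797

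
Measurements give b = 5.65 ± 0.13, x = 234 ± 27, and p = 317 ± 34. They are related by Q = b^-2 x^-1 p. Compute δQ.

0.00696

For a monomial Q ∝ b^-2, x^-1, p, fractional errors add in quadrature:
  (-2·δb/b)² = (-2×0.0230)² = 0.00212;  (-1·δx/x)² = (-1×0.115)² = 0.0133;  (1·δp/p)² = (1×0.107)² = 0.0115
δQ/Q = √(0.0269) = 0.164
Q = 0.0424, so δQ = 0.164 × 0.0424 = 0.00696.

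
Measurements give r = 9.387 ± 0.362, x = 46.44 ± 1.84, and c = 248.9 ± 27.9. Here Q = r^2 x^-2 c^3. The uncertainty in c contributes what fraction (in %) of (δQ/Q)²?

90.2%

(δQ/Q)² = (2·δr/r)² + (-2·δx/x)² + (3·δc/c)²
  r term: (2×0.0386)² = 0.00595
  x term: (-2×0.0396)² = 0.00628
  c term: (3×0.112)² = 0.113
Total = 0.125. Share from c = 0.113/0.125 = 0.902.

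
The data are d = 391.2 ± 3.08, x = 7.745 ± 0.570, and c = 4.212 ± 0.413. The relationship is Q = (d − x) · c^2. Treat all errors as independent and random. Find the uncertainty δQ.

1340

Let u = d − x = 383.5. δu = √(δd² + δx²) = √(9.49 + 0.325) = 3.13, so δu/u = 0.00817.
Q is then a monomial in u, c:
δQ/Q = √((δu/u)² + (2·δc/c)²) = √(6.67e-05 + 0.0385) = 0.196
Q = 6803, so δQ = 0.196 × 6803 = 1340.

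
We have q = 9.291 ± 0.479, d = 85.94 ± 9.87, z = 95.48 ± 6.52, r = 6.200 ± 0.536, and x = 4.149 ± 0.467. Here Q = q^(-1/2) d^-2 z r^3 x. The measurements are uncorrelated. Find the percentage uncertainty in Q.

37.2%

Relative error in a monomial: (δQ/Q)² = Σ (nᵢ · δxᵢ/xᵢ)².
  (−½·δq/q)² = (-0.5×0.0516)² = 0.000664;  (-2·δd/d)² = (-2×0.115)² = 0.0528;  (1·δz/z)² = (1×0.0683)² = 0.00466;  (3·δr/r)² = (3×0.0865)² = 0.0673;  (1·δx/x)² = (1×0.113)² = 0.0127
δQ/Q = √(0.138) = 0.372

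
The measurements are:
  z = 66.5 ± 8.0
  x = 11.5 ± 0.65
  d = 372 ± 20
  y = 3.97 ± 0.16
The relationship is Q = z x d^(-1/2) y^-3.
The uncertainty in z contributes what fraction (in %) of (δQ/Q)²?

(δQ/Q)² = (1·δz/z)² + (1·δx/x)² + (−½·δd/d)² + (-3·δy/y)²
  z term: (1×0.120)² = 0.0145
  x term: (1×0.0565)² = 0.00319
  d term: (-0.5×0.0538)² = 0.000723
  y term: (-3×0.0403)² = 0.0146
Total = 0.0330. Share from z = 0.0145/0.0330 = 0.438.

43.8%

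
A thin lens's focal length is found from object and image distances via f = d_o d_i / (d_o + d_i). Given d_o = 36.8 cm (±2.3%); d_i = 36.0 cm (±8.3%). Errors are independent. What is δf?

0.791 cm

∂f/∂d_o = (d_i/(d_o+d_i))² = 0.245;  ∂f/∂d_i = (d_o/(d_o+d_i))² = 0.256
δf = √((∂f/∂d_o · δd_o)² + (∂f/∂d_i · δd_i)²) = √(0.0428 + 0.583) = 0.791 cm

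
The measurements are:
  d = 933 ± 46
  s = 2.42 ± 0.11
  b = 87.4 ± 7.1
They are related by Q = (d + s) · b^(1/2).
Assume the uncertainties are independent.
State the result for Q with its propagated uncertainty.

8750 ± 558

Let u = d + s = 935. δu = √(δd² + δs²) = √(2120 + 0.0121) = 46.0, so δu/u = 0.0492.
Q is then a monomial in u, b:
δQ/Q = √((δu/u)² + (½·δb/b)²) = √(0.00242 + 0.00165) = 0.0638
Q = 8750, so δQ = 0.0638 × 8750 = 558.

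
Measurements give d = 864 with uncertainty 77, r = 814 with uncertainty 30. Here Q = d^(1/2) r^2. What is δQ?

Products/powers → add relative errors in quadrature, weighted by exponent:
  (½·δd/d)² = (0.5×0.0891)² = 0.00199;  (2·δr/r)² = (2×0.0369)² = 0.00543
δQ/Q = √(0.00742) = 0.0861
Q = 1.95e+07, so δQ = 0.0861 × 1.95e+07 = 1.68e+06.

1.68e+06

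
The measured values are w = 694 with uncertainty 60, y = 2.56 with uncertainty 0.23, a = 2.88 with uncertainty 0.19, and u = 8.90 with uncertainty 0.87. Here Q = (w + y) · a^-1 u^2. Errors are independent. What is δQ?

4280

Let h = w + y = 697. δh = √(δw² + δy²) = √(3600 + 0.0529) = 60.0, so δh/h = 0.0861.
Q is then a monomial in h, a, u:
δQ/Q = √((δh/h)² + (-1·δa/a)² + (2·δu/u)²) = √(0.00742 + 0.00435 + 0.0382) = 0.224
Q = 19200, so δQ = 0.224 × 19200 = 4280.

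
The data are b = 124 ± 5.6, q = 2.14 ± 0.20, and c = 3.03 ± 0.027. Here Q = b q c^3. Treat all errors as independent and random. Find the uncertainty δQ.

791

For a monomial Q ∝ b, q, c^3, fractional errors add in quadrature:
  (1·δb/b)² = (1×0.0452)² = 0.00204;  (1·δq/q)² = (1×0.0935)² = 0.00873;  (3·δc/c)² = (3×0.00891)² = 0.000715
δQ/Q = √(0.0115) = 0.107
Q = 7380, so δQ = 0.107 × 7380 = 791.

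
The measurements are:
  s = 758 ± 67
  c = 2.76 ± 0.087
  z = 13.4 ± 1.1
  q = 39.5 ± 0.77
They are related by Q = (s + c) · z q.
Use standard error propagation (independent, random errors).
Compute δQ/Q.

0.122

Let u = s + c = 761. δu = √(δs² + δc²) = √(4490 + 0.00757) = 67.0, so δu/u = 0.0881.
Q is then a monomial in u, z, q:
δQ/Q = √((δu/u)² + (1·δz/z)² + (1·δq/q)²) = √(0.00776 + 0.00674 + 0.000380) = 0.122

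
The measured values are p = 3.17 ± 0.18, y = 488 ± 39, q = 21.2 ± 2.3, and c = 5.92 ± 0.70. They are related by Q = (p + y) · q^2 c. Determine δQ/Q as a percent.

26.0%

Let u = p + y = 491. δu = √(δp² + δy²) = √(0.0324 + 1520) = 39.0, so δu/u = 0.0794.
Q is then a monomial in u, q, c:
δQ/Q = √((δu/u)² + (2·δq/q)² + (1·δc/c)²) = √(0.00630 + 0.0471 + 0.0140) = 0.260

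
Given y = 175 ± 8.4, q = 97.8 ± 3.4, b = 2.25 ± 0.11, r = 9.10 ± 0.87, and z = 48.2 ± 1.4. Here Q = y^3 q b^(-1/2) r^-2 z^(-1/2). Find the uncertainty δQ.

1.48e+05

For a monomial Q ∝ y^3, q, b^(-1/2), r^-2, z^(-1/2), fractional errors add in quadrature:
  (3·δy/y)² = (3×0.0480)² = 0.0207;  (1·δq/q)² = (1×0.0348)² = 0.00121;  (−½·δb/b)² = (-0.5×0.0489)² = 0.000598;  (-2·δr/r)² = (-2×0.0956)² = 0.0366;  (−½·δz/z)² = (-0.5×0.0290)² = 0.000211
δQ/Q = √(0.0593) = 0.244
Q = 6.08e+05, so δQ = 0.244 × 6.08e+05 = 1.48e+05.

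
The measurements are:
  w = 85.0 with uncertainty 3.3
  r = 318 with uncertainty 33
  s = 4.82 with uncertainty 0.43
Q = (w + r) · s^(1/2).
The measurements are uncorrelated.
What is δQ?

82.8

Let u = w + r = 403. δu = √(δw² + δr²) = √(10.9 + 1090) = 33.2, so δu/u = 0.0823.
Q is then a monomial in u, s:
δQ/Q = √((δu/u)² + (½·δs/s)²) = √(0.00677 + 0.00199) = 0.0936
Q = 885, so δQ = 0.0936 × 885 = 82.8.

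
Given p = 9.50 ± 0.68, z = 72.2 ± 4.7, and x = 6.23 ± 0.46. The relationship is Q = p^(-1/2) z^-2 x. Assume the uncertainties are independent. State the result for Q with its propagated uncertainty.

(3.88 ± 0.597) × 10^-4

Since Q is a product/quotient, work with relative uncertainties:
  (−½·δp/p)² = (-0.5×0.0716)² = 0.00128;  (-2·δz/z)² = (-2×0.0651)² = 0.0170;  (1·δx/x)² = (1×0.0738)² = 0.00545
δQ/Q = √(0.0237) = 0.154
Q = 0.000388, so δQ = 0.154 × 0.000388 = 5.97e-05.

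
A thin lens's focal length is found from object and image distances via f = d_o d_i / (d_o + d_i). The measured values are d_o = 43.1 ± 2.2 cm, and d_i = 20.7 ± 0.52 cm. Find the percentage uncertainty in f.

∂f/∂d_o = (d_i/(d_o+d_i))² = 0.105;  ∂f/∂d_i = (d_o/(d_o+d_i))² = 0.456
δf = √((∂f/∂d_o · δd_o)² + (∂f/∂d_i · δd_i)²) = √(0.0536 + 0.0563) = 0.332 cm
f = 14.0 cm, so δf/f = 0.332/14.0 = 0.0237.

2.37%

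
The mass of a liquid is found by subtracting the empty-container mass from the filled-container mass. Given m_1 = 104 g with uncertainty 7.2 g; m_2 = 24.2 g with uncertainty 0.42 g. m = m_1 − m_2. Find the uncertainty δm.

7.21 g

m is a linear combination, so absolute uncertainties add in quadrature:
  (δm_1)² = 51.8;  (δm_2)² = 0.176
δm = √(52.0) = 7.21 g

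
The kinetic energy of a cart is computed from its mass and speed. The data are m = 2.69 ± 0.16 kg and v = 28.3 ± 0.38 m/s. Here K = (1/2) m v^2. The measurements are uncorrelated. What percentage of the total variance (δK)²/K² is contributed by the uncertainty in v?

16.9%

(δK/K)² = (1·δm/m)² + (2·δv/v)²
  m term: (1×0.0595)² = 0.00354
  v term: (2×0.0134)² = 0.000721
Total = 0.00426. Share from v = 0.000721/0.00426 = 0.169.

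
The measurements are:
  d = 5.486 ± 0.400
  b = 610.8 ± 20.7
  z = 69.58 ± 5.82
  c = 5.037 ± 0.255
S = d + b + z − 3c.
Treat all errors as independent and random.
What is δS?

21.5

For a sum/difference, combine absolute errors in quadrature:
  (δd)² = 0.160;  (δb)² = 428;  (δz)² = 33.9;  (3·δc)² = 0.585
δS = √(463) = 21.5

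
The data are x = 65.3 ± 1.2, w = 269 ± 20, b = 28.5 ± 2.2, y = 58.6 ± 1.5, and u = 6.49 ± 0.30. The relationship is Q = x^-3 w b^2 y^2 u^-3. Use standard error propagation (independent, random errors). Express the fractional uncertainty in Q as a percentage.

For a monomial Q ∝ x^-3, w, b^2, y^2, u^-3, fractional errors add in quadrature:
  (-3·δx/x)² = (-3×0.0184)² = 0.00304;  (1·δw/w)² = (1×0.0743)² = 0.00553;  (2·δb/b)² = (2×0.0772)² = 0.0238;  (2·δy/y)² = (2×0.0256)² = 0.00262;  (-3·δu/u)² = (-3×0.0462)² = 0.0192
δQ/Q = √(0.0543) = 0.233

23.3%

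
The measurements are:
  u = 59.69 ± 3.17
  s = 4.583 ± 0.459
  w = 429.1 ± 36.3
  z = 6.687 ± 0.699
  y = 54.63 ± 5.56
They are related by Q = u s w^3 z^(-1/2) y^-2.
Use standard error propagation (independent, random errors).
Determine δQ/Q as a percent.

Since Q is a product/quotient, work with relative uncertainties:
  (1·δu/u)² = (1×0.0531)² = 0.00282;  (1·δs/s)² = (1×0.100)² = 0.0100;  (3·δw/w)² = (3×0.0846)² = 0.0644;  (−½·δz/z)² = (-0.5×0.105)² = 0.00273;  (-2·δy/y)² = (-2×0.102)² = 0.0414
δQ/Q = √(0.121) = 0.348

34.8%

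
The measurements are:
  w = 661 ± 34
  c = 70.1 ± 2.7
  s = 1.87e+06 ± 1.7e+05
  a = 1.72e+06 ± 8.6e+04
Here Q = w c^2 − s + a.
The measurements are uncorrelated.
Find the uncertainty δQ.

3.56e+05

Let p = w·c^2 = 3.25e+06. δp/p = √((1·δw/w)² + (2·δc/c)²) = √(0.00265 + 0.00593) = 0.0926, so δp = 3.01e+05.
Q = p − s + a: δQ = √(δp² + δs² + δa²) = √(9.05e+10 + 2.89e+10 + 7.4e+09) = 3.56e+05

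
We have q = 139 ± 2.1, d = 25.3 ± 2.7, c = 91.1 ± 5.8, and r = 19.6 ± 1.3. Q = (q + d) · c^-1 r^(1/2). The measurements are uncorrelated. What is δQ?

Let u = q + d = 164. δu = √(δq² + δd²) = √(4.41 + 7.29) = 3.42, so δu/u = 0.0208.
Q is then a monomial in u, c, r:
δQ/Q = √((δu/u)² + (-1·δc/c)² + (½·δr/r)²) = √(0.000433 + 0.00405 + 0.00110) = 0.0747
Q = 7.98, so δQ = 0.0747 × 7.98 = 0.597.

0.597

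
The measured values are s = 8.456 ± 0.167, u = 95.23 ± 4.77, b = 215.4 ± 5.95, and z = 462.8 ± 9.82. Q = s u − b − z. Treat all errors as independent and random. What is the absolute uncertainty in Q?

Let p = s·u = 805.3. δp/p = √((1·δs/s)² + (1·δu/u)²) = √(0.000390 + 0.00251) = 0.0538, so δp = 43.4.
Q = p − b − z: δQ = √(δp² + δb² + δz²) = √(1880 + 35.4 + 96.4) = 44.9

44.9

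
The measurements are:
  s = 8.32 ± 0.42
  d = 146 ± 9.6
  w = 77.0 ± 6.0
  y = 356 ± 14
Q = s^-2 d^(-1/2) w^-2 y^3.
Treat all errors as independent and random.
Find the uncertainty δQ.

2.02

Relative error in a monomial: (δQ/Q)² = Σ (nᵢ · δxᵢ/xᵢ)².
  (-2·δs/s)² = (-2×0.0505)² = 0.0102;  (−½·δd/d)² = (-0.5×0.0658)² = 0.00108;  (-2·δw/w)² = (-2×0.0779)² = 0.0243;  (3·δy/y)² = (3×0.0393)² = 0.0139
δQ/Q = √(0.0495) = 0.222
Q = 9.10, so δQ = 0.222 × 9.10 = 2.02.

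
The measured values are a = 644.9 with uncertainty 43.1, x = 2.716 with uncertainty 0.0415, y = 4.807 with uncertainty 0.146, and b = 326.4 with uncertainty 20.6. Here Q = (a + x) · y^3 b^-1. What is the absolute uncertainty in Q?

28.5

Let u = a + x = 647.6. δu = √(δa² + δx²) = √(1860 + 0.00172) = 43.1, so δu/u = 0.0666.
Q is then a monomial in u, y, b:
δQ/Q = √((δu/u)² + (3·δy/y)² + (-1·δb/b)²) = √(0.00443 + 0.00830 + 0.00398) = 0.129
Q = 220.4, so δQ = 0.129 × 220.4 = 28.5.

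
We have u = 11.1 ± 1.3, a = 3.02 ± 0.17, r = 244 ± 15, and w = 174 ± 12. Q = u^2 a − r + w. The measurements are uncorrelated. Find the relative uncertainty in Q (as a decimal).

Let p = u^2·a = 372. δp/p = √((2·δu/u)² + (1·δa/a)²) = √(0.0549 + 0.00317) = 0.241, so δp = 89.6.
Q = p − r + w: δQ = √(δp² + δr² + δw²) = √(8040 + 225 + 144) = 91.7
Q = 302, so δQ/Q = 91.7/302 = 0.303.

0.303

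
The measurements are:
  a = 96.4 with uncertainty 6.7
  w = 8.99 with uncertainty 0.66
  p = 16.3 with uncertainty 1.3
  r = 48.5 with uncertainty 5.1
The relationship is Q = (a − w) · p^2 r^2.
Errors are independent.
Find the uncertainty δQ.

1.5e+07

Let u = a − w = 87.4. δu = √(δa² + δw²) = √(44.9 + 0.436) = 6.73, so δu/u = 0.0770.
Q is then a monomial in u, p, r:
δQ/Q = √((δu/u)² + (2·δp/p)² + (2·δr/r)²) = √(0.00593 + 0.0254 + 0.0442) = 0.275
Q = 5.46e+07, so δQ = 0.275 × 5.46e+07 = 1.5e+07.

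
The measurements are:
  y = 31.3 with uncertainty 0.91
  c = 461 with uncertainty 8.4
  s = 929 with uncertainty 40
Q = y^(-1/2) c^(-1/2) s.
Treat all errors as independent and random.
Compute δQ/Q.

Each factor contributes (exponent × relative error)² to (δQ/Q)²:
  (−½·δy/y)² = (-0.5×0.0291)² = 0.000211;  (−½·δc/c)² = (-0.5×0.0182)² = 8.3e-05;  (1·δs/s)² = (1×0.0431)² = 0.00185
δQ/Q = √(0.00215) = 0.0463

0.0463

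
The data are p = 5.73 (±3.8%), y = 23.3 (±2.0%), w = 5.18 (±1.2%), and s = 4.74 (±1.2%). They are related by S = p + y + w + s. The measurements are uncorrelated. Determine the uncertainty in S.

0.521

S is a linear combination, so absolute uncertainties add in quadrature:
  (δp)² = 0.0474;  (δy)² = 0.217;  (δw)² = 0.00386;  (δs)² = 0.00324
δS = √(0.272) = 0.521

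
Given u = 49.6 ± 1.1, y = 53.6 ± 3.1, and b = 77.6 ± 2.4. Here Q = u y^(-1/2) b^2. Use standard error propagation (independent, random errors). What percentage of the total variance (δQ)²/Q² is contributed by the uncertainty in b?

74.2%

(δQ/Q)² = (1·δu/u)² + (−½·δy/y)² + (2·δb/b)²
  u term: (1×0.0222)² = 0.000492
  y term: (-0.5×0.0578)² = 0.000836
  b term: (2×0.0309)² = 0.00383
Total = 0.00515. Share from b = 0.00383/0.00515 = 0.742.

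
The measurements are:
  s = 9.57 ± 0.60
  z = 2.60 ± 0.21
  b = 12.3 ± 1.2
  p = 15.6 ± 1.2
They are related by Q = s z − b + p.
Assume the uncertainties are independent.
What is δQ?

3.06

Let w = s·z = 24.9. δw/w = √((1·δs/s)² + (1·δz/z)²) = √(0.00393 + 0.00652) = 0.102, so δw = 2.54.
Q = w − b + p: δQ = √(δw² + δb² + δp²) = √(6.47 + 1.44 + 1.44) = 3.06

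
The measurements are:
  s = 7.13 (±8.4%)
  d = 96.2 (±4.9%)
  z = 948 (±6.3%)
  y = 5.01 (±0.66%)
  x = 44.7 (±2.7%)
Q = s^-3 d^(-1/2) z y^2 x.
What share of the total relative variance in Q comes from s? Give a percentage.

(δQ/Q)² = (-3·δs/s)² + (−½·δd/d)² + (1·δz/z)² + (2·δy/y)² + (1·δx/x)²
  s term: (-3×0.0840)² = 0.0635
  d term: (-0.5×0.0490)² = 0.000600
  z term: (1×0.0630)² = 0.00397
  y term: (2×0.00660)² = 0.000174
  x term: (1×0.0270)² = 0.000729
Total = 0.0690. Share from s = 0.0635/0.0690 = 0.921.

92.1%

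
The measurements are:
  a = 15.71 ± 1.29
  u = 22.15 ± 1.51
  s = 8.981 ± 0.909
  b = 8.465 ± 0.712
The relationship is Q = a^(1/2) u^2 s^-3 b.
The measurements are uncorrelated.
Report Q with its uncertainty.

Q is a product of powers, so relative uncertainties combine in quadrature:
  (½·δa/a)² = (0.5×0.0821)² = 0.00169;  (2·δu/u)² = (2×0.0682)² = 0.0186;  (-3·δs/s)² = (-3×0.101)² = 0.0922;  (1·δb/b)² = (1×0.0841)² = 0.00707
δQ/Q = √(0.120) = 0.346
Q = 22.72, so δQ = 0.346 × 22.72 = 7.86.

22.72 ± 7.86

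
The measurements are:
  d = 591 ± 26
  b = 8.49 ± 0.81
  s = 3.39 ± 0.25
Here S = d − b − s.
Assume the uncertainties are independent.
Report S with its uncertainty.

579 ± 26.0

Absolute uncertainties add in quadrature for a linear combination:
  (δd)² = 676;  (δb)² = 0.656;  (δs)² = 0.0625
δS = √(677) = 26.0
S = 579.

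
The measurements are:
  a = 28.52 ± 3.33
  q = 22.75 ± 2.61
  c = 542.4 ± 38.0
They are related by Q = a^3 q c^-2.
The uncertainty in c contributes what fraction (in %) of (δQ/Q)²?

(δQ/Q)² = (3·δa/a)² + (1·δq/q)² + (-2·δc/c)²
  a term: (3×0.117)² = 0.123
  q term: (1×0.115)² = 0.0132
  c term: (-2×0.0701)² = 0.0196
Total = 0.155. Share from c = 0.0196/0.155 = 0.126.

12.6%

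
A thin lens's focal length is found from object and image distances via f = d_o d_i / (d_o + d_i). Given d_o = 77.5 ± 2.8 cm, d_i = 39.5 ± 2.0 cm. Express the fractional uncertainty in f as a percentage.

∂f/∂d_o = (d_i/(d_o+d_i))² = 0.114;  ∂f/∂d_i = (d_o/(d_o+d_i))² = 0.439
δf = √((∂f/∂d_o · δd_o)² + (∂f/∂d_i · δd_i)²) = √(0.102 + 0.770) = 0.934 cm
f = 26.2 cm, so δf/f = 0.934/26.2 = 0.0357.

3.57%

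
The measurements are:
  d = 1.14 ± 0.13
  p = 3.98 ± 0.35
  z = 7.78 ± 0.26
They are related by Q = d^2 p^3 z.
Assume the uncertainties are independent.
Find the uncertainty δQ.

223

Q is a product of powers, so relative uncertainties combine in quadrature:
  (2·δd/d)² = (2×0.114)² = 0.0520;  (3·δp/p)² = (3×0.0879)² = 0.0696;  (1·δz/z)² = (1×0.0334)² = 0.00112
δQ/Q = √(0.123) = 0.350
Q = 637, so δQ = 0.350 × 637 = 223.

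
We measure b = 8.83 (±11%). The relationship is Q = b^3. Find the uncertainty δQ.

Q ∝ b^3, so δQ/Q = |3| · δb/b = 3 × 0.110 = 0.330.
Q = 688, so δQ = 0.330 × 688 = 227.

227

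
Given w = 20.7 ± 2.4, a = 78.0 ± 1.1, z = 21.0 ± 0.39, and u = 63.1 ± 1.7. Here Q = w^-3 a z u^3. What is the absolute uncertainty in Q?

Products/powers → add relative errors in quadrature, weighted by exponent:
  (-3·δw/w)² = (-3×0.116)² = 0.121;  (1·δa/a)² = (1×0.0141)² = 0.000199;  (1·δz/z)² = (1×0.0186)² = 0.000345;  (3·δu/u)² = (3×0.0269)² = 0.00653
δQ/Q = √(0.128) = 0.358
Q = 46400, so δQ = 0.358 × 46400 = 16600.

16600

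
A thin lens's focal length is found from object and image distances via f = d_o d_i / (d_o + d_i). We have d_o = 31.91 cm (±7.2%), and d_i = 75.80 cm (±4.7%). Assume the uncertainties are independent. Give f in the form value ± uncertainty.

22.46 ± 1.18 cm

∂f/∂d_o = (d_i/(d_o+d_i))² = 0.495;  ∂f/∂d_i = (d_o/(d_o+d_i))² = 0.0878
δf = √((∂f/∂d_o · δd_o)² + (∂f/∂d_i · δd_i)²) = √(1.29 + 0.0978) = 1.18 cm
f = 22.46 cm.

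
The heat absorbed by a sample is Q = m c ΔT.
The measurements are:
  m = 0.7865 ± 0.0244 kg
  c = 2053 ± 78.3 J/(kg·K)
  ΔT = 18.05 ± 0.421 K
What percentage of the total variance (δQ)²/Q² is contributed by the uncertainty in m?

32.5%

(δQ/Q)² = (1·δm/m)² + (1·δc/c)² + (1·δΔT/ΔT)²
  m term: (1×0.0310)² = 0.000962
  c term: (1×0.0381)² = 0.00145
  ΔT term: (1×0.0233)² = 0.000544
Total = 0.00296. Share from m = 0.000962/0.00296 = 0.325.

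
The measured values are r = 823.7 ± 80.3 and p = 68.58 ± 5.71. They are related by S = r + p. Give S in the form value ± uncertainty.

Each term contributes (cᵢ δxᵢ)² to (δS)²:
  (δr)² = 6450;  (δp)² = 32.6
δS = √(6480) = 80.5
S = 892.3.

892.3 ± 80.5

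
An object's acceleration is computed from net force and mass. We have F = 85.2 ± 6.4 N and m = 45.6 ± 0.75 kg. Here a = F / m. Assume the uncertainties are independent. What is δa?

Relative error in a monomial: (δa/a)² = Σ (nᵢ · δxᵢ/xᵢ)².
  (1·δF/F)² = (1×0.0751)² = 0.00564;  (-1·δm/m)² = (-1×0.0164)² = 0.000271
δa/a = √(0.00591) = 0.0769
a = 1.87 m/s^2, so δa = 0.0769 × 1.87 = 0.144 m/s^2.

0.144 m/s^2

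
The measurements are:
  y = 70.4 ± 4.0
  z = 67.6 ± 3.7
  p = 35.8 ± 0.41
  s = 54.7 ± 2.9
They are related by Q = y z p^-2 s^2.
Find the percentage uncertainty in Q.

Each factor contributes (exponent × relative error)² to (δQ/Q)²:
  (1·δy/y)² = (1×0.0568)² = 0.00323;  (1·δz/z)² = (1×0.0547)² = 0.00300;  (-2·δp/p)² = (-2×0.0115)² = 0.000525;  (2·δs/s)² = (2×0.0530)² = 0.0112
δQ/Q = √(0.0180) = 0.134

13.4%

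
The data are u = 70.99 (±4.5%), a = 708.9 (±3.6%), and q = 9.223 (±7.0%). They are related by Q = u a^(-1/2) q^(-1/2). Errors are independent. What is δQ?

0.0525

Each factor contributes (exponent × relative error)² to (δQ/Q)²:
  (1·δu/u)² = (1×0.0450)² = 0.00202;  (−½·δa/a)² = (-0.5×0.0360)² = 0.000324;  (−½·δq/q)² = (-0.5×0.0700)² = 0.00123
δQ/Q = √(0.00357) = 0.0598
Q = 0.8779, so δQ = 0.0598 × 0.8779 = 0.0525.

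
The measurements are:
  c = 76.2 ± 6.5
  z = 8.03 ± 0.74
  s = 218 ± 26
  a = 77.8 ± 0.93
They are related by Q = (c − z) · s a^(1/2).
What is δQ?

20100

Let u = c − z = 68.2. δu = √(δc² + δz²) = √(42.2 + 0.548) = 6.54, so δu/u = 0.0960.
Q is then a monomial in u, s, a:
δQ/Q = √((δu/u)² + (1·δs/s)² + (½·δa/a)²) = √(0.00921 + 0.0142 + 3.57e-05) = 0.153
Q = 1.31e+05, so δQ = 0.153 × 1.31e+05 = 20100.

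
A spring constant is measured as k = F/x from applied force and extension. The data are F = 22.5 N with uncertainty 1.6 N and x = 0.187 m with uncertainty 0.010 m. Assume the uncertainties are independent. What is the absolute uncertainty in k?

Since k is a product/quotient, work with relative uncertainties:
  (1·δF/F)² = (1×0.0711)² = 0.00506;  (-1·δx/x)² = (-1×0.0535)² = 0.00286
δk/k = √(0.00792) = 0.0890
k = 120 N/m, so δk = 0.0890 × 120 = 10.7 N/m.

10.7 N/m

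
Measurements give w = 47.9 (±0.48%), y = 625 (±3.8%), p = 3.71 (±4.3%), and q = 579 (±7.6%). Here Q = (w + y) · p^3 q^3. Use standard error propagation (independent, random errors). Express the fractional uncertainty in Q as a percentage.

26.4%

Let u = w + y = 673. δu = √(δw² + δy²) = √(0.0529 + 564) = 23.8, so δu/u = 0.0353.
Q is then a monomial in u, p, q:
δQ/Q = √((δu/u)² + (3·δp/p)² + (3·δq/q)²) = √(0.00125 + 0.0166 + 0.0520) = 0.264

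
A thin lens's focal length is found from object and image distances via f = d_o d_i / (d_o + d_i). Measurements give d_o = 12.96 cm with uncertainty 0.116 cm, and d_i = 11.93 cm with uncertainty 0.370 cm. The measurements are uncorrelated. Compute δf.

∂f/∂d_o = (d_i/(d_o+d_i))² = 0.230;  ∂f/∂d_i = (d_o/(d_o+d_i))² = 0.271
δf = √((∂f/∂d_o · δd_o)² + (∂f/∂d_i · δd_i)²) = √(0.000710 + 0.0101) = 0.104 cm

0.104 cm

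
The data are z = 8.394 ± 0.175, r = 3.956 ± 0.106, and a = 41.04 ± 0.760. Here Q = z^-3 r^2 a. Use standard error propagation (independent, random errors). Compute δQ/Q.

0.0844

Since Q is a product/quotient, work with relative uncertainties:
  (-3·δz/z)² = (-3×0.0208)² = 0.00391;  (2·δr/r)² = (2×0.0268)² = 0.00287;  (1·δa/a)² = (1×0.0185)² = 0.000343
δQ/Q = √(0.00713) = 0.0844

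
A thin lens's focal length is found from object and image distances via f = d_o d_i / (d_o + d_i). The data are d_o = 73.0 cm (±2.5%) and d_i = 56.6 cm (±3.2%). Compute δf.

∂f/∂d_o = (d_i/(d_o+d_i))² = 0.191;  ∂f/∂d_i = (d_o/(d_o+d_i))² = 0.317
δf = √((∂f/∂d_o · δd_o)² + (∂f/∂d_i · δd_i)²) = √(0.121 + 0.330) = 0.672 cm

0.672 cm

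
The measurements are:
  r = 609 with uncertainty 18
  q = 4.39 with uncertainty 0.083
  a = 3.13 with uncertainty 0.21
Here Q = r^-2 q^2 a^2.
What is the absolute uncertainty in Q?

Each factor contributes (exponent × relative error)² to (δQ/Q)²:
  (-2·δr/r)² = (-2×0.0296)² = 0.00349;  (2·δq/q)² = (2×0.0189)² = 0.00143;  (2·δa/a)² = (2×0.0671)² = 0.0180
δQ/Q = √(0.0229) = 0.151
Q = 0.000509, so δQ = 0.151 × 0.000509 = 7.71e-05.

7.71e-05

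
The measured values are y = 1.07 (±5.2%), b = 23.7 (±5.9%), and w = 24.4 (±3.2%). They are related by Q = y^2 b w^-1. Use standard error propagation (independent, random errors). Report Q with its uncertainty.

For a monomial Q ∝ y^2, b, w^-1, fractional errors add in quadrature:
  (2·δy/y)² = (2×0.0520)² = 0.0108;  (1·δb/b)² = (1×0.0590)² = 0.00348;  (-1·δw/w)² = (-1×0.0320)² = 0.00102
δQ/Q = √(0.0153) = 0.124
Q = 1.11, so δQ = 0.124 × 1.11 = 0.138.

1.11 ± 0.138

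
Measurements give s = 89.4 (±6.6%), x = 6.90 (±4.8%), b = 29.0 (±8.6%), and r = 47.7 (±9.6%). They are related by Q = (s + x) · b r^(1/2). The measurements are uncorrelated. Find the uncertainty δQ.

2240

Let u = s + x = 96.3. δu = √(δs² + δx²) = √(34.8 + 0.110) = 5.91, so δu/u = 0.0614.
Q is then a monomial in u, b, r:
δQ/Q = √((δu/u)² + (1·δb/b)² + (½·δr/r)²) = √(0.00377 + 0.00740 + 0.00230) = 0.116
Q = 19300, so δQ = 0.116 × 19300 = 2240.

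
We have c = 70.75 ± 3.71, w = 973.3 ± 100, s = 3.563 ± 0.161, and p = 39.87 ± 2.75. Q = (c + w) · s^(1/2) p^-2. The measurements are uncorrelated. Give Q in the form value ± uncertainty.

Let u = c + w = 1044. δu = √(δc² + δw²) = √(13.8 + 10000) = 100, so δu/u = 0.0958.
Q is then a monomial in u, s, p:
δQ/Q = √((δu/u)² + (½·δs/s)² + (-2·δp/p)²) = √(0.00919 + 0.000510 + 0.0190) = 0.169
Q = 1.240, so δQ = 0.169 × 1.240 = 0.210.

1.240 ± 0.210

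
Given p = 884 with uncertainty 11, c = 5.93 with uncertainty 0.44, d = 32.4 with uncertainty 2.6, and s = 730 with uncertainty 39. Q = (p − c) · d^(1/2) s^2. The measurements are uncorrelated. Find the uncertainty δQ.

3.06e+08

Let u = p − c = 878. δu = √(δp² + δc²) = √(121 + 0.194) = 11.0, so δu/u = 0.0125.
Q is then a monomial in u, d, s:
δQ/Q = √((δu/u)² + (½·δd/d)² + (2·δs/s)²) = √(0.000157 + 0.00161 + 0.0114) = 0.115
Q = 2.66e+09, so δQ = 0.115 × 2.66e+09 = 3.06e+08.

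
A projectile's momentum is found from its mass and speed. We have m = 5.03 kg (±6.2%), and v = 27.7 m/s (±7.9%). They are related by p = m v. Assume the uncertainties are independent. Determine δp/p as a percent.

10.0%

Each factor contributes (exponent × relative error)² to (δp/p)²:
  (1·δm/m)² = (1×0.0620)² = 0.00384;  (1·δv/v)² = (1×0.0790)² = 0.00624
δp/p = √(0.0101) = 0.100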